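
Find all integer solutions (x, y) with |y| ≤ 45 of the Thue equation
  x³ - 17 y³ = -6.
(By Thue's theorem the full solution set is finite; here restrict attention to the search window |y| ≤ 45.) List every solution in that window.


The equation is x³ - 17y³ = -6. For fixed y, x³ = 17·y³ − 6, so a solution requires the RHS to be a perfect cube.
Strategy: iterate y from -45 to 45, compute RHS = 17·y³ − 6, and check whether it is a (positive or negative) perfect cube.
Check small values of y:
  y = 0: RHS = -6 is not a perfect cube.
  y = 1: RHS = 11 is not a perfect cube.
  y = -1: RHS = -23 is not a perfect cube.
  y = 2: RHS = 130 is not a perfect cube.
  y = -2: RHS = -142 is not a perfect cube.
  y = 3: RHS = 453 is not a perfect cube.
  y = -3: RHS = -465 is not a perfect cube.
Continuing the search up to |y| = 45 finds no solutions either.
No (x, y) in the scanned range satisfies the equation.

No integer solutions with |y| ≤ 45.


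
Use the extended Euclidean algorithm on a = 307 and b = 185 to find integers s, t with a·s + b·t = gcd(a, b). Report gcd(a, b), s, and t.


Euclidean algorithm on (307, 185) — divide until remainder is 0:
  307 = 1 · 185 + 122
  185 = 1 · 122 + 63
  122 = 1 · 63 + 59
  63 = 1 · 59 + 4
  59 = 14 · 4 + 3
  4 = 1 · 3 + 1
  3 = 3 · 1 + 0
gcd(307, 185) = 1.
Track Bezout coefficients alongside the remainders: start with r₀ = 307 = a·1 + b·0 (s = 1, t = 0) and r₁ = 185 = a·0 + b·1 (s = 0, t = 1); each new remainder r_{k+1} = r_{k-1} − q_k·r_k inherits s_{k+1} = s_{k-1} − q_k·s_k, t_{k+1} = t_{k-1} − q_k·t_k, so r_k = a·s_k + b·t_k at every step:
  q = 1: r = 122, s = 1 − 1·0 = 1, t = 0 − 1·1 = -1  (check: 307·1 + 185·(-1) = 122)
  q = 1: r = 63, s = 0 − 1·1 = -1, t = 1 − 1·(-1) = 2  (check: 307·(-1) + 185·2 = 63)
  q = 1: r = 59, s = 1 − 1·(-1) = 2, t = -1 − 1·2 = -3  (check: 307·2 + 185·(-3) = 59)
  q = 1: r = 4, s = -1 − 1·2 = -3, t = 2 − 1·(-3) = 5  (check: 307·(-3) + 185·5 = 4)
  q = 14: r = 3, s = 2 − 14·(-3) = 44, t = -3 − 14·5 = -73  (check: 307·44 + 185·(-73) = 3)
  q = 1: r = 1, s = -3 − 1·44 = -47, t = 5 − 1·(-73) = 78  (check: 307·(-47) + 185·78 = 1)
The row with r = 1 (the gcd) gives the Bezout coefficients s = -47, t = 78.
Result: 307 · (-47) + 185 · (78) = 1.

gcd(307, 185) = 1; s = -47, t = 78 (check: 307·(-47) + 185·78 = 1).


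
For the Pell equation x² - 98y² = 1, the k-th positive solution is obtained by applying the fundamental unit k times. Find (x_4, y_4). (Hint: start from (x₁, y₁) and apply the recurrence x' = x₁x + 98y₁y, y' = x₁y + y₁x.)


Step 1: Find the fundamental solution (x₁, y₁) of x² - 98y² = 1.
  Expand √98 as a continued fraction. a₀ = ⌊√98⌋ = 9; iterate m_{k+1} = d_k·a_k − m_k, d_{k+1} = (98 − m_{k+1}²)/d_k, a_{k+1} = ⌊(a₀ + m_{k+1})/d_{k+1}⌋ (starting m₀ = 0, d₀ = 1), with convergents p_k = a_k·p_{k-1} + p_{k-2}, q_k = a_k·q_{k-1} + q_{k-2} (p₋₁ = 1, q₋₁ = 0):
  k = 0: a₀ = 9; p₀/q₀ = 9/1; p₀² − 98·q₀² = 81 − 98 = -17.
  k = 1: m = 9, d = 17, a = ⌊(9 + 9)/17⌋ = 1; p/q = (1·9 + 1)/(1·1 + 0) = 10/1; p² − 98·q² = 100 − 98 = 2.
  k = 2: m = 8, d = 2, a = ⌊(9 + 8)/2⌋ = 8; p/q = (8·10 + 9)/(8·1 + 1) = 89/9; p² − 98·q² = 7921 − 7938 = -17.
  k = 3: m = 8, d = 17, a = ⌊(9 + 8)/17⌋ = 1; p/q = (1·89 + 10)/(1·9 + 1) = 99/10; p² − 98·q² = 9801 − 9800 = 1.
  The first convergent with p² − 98·q² = 1 gives the fundamental solution (x₁, y₁) = (99, 10).
Step 2: Apply the recurrence (x_{n+1}, y_{n+1}) = (x₁x_n + 98y₁y_n, x₁y_n + y₁x_n) repeatedly.
  From (x_1, y_1) = (99, 10): x_2 = 99·99 + 98·10·10 = 19601; y_2 = 99·10 + 10·99 = 1980.
  From (x_2, y_2) = (19601, 1980): x_3 = 99·19601 + 98·10·1980 = 3880899; y_3 = 99·1980 + 10·19601 = 392030.
  From (x_3, y_3) = (3880899, 392030): x_4 = 99·3880899 + 98·10·392030 = 768398401; y_4 = 99·392030 + 10·3880899 = 77619960.
Step 3: Verify x_4² - 98·y_4² = 590436102659356801 - 590436102659356800 = 1 (should be 1). ✓

(x_1, y_1) = (99, 10); (x_4, y_4) = (768398401, 77619960).


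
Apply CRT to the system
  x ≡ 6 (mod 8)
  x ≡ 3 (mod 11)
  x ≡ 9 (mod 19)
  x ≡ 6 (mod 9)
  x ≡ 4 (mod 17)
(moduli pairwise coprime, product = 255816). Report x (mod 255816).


Product of moduli M = 8 · 11 · 19 · 9 · 17 = 255816.
Merge one congruence at a time:
  Start: x ≡ 6 (mod 8).
  Combine with x ≡ 3 (mod 11); new modulus lcm = 88.
    Write x = 6 + 8·t and substitute into x ≡ 3 (mod 11): 8·t ≡ 3 − 6 = -3 (mod 11).
    Reduce coefficients mod 11: 8·t ≡ 8 (mod 11).
    The inverse of 8 mod 11 is 7 (since 8·7 = 56 = 5·11 + 1), so t ≡ 7·8 = 56 ≡ 1 (mod 11).
    Then x = 6 + 8·1 = 14, valid modulo lcm(8, 11) = 88: x ≡ 14 (mod 88).
  Combine with x ≡ 9 (mod 19); new modulus lcm = 1672.
    Write x = 14 + 88·t and substitute into x ≡ 9 (mod 19): 88·t ≡ 9 − 14 = -5 (mod 19).
    Reduce coefficients mod 19: 12·t ≡ 14 (mod 19).
    The inverse of 12 mod 19 is 8 (since 12·8 = 96 = 5·19 + 1), so t ≡ 8·14 = 112 ≡ 17 (mod 19).
    Then x = 14 + 88·17 = 1510, valid modulo lcm(88, 19) = 1672: x ≡ 1510 (mod 1672).
  Combine with x ≡ 6 (mod 9); new modulus lcm = 15048.
    Write x = 1510 + 1672·t and substitute into x ≡ 6 (mod 9): 1672·t ≡ 6 − 1510 = -1504 (mod 9).
    Reduce coefficients mod 9: 7·t ≡ 8 (mod 9).
    The inverse of 7 mod 9 is 4 (since 7·4 = 28 = 3·9 + 1), so t ≡ 4·8 = 32 ≡ 5 (mod 9).
    Then x = 1510 + 1672·5 = 9870, valid modulo lcm(1672, 9) = 15048: x ≡ 9870 (mod 15048).
  Combine with x ≡ 4 (mod 17); new modulus lcm = 255816.
    Write x = 9870 + 15048·t and substitute into x ≡ 4 (mod 17): 15048·t ≡ 4 − 9870 = -9866 (mod 17).
    Reduce coefficients mod 17: 3·t ≡ 11 (mod 17).
    The inverse of 3 mod 17 is 6 (since 3·6 = 18 = 1·17 + 1), so t ≡ 6·11 = 66 ≡ 15 (mod 17).
    Then x = 9870 + 15048·15 = 235590, valid modulo lcm(15048, 17) = 255816: x ≡ 235590 (mod 255816).
Verify against each original: 235590 mod 8 = 6, 235590 mod 11 = 3, 235590 mod 19 = 9, 235590 mod 9 = 6, 235590 mod 17 = 4.

x ≡ 235590 (mod 255816).


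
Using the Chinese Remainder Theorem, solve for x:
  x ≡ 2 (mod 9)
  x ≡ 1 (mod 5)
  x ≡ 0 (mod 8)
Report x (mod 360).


Moduli 9, 5, 8 are pairwise coprime; by CRT there is a unique solution modulo M = 9 · 5 · 8 = 360.
Solve pairwise, accumulating the modulus:
  Start with x ≡ 2 (mod 9).
  Combine with x ≡ 1 (mod 5): since gcd(9, 5) = 1, we get a unique residue mod 45.
    Write x = 2 + 9·t and substitute into x ≡ 1 (mod 5): 9·t ≡ 1 − 2 = -1 (mod 5).
    Reduce coefficients mod 5: 4·t ≡ 4 (mod 5).
    The inverse of 4 mod 5 is 4 (since 4·4 = 16 = 3·5 + 1), so t ≡ 4·4 = 16 ≡ 1 (mod 5).
    Then x = 2 + 9·1 = 11, valid modulo lcm(9, 5) = 45: x ≡ 11 (mod 45).
  Combine with x ≡ 0 (mod 8): since gcd(45, 8) = 1, we get a unique residue mod 360.
    Write x = 11 + 45·t and substitute into x ≡ 0 (mod 8): 45·t ≡ 0 − 11 = -11 (mod 8).
    Reduce coefficients mod 8: 5·t ≡ 5 (mod 8).
    The inverse of 5 mod 8 is 5 (since 5·5 = 25 = 3·8 + 1), so t ≡ 5·5 = 25 ≡ 1 (mod 8).
    Then x = 11 + 45·1 = 56, valid modulo lcm(45, 8) = 360: x ≡ 56 (mod 360).
Verify: 56 mod 9 = 2 ✓, 56 mod 5 = 1 ✓, 56 mod 8 = 0 ✓.

x ≡ 56 (mod 360).


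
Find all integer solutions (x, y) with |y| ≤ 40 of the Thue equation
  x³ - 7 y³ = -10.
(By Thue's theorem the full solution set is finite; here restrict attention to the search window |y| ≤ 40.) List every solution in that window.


The equation is x³ - 7y³ = -10. For fixed y, x³ = 7·y³ − 10, so a solution requires the RHS to be a perfect cube.
Strategy: iterate y from -40 to 40, compute RHS = 7·y³ − 10, and check whether it is a (positive or negative) perfect cube.
Check small values of y:
  y = 0: RHS = -10 is not a perfect cube.
  y = 1: RHS = -3 is not a perfect cube.
  y = -1: RHS = -17 is not a perfect cube.
  y = 2: RHS = 46 is not a perfect cube.
  y = -2: RHS = -66 is not a perfect cube.
  y = 3: RHS = 179 is not a perfect cube.
  y = -3: RHS = -199 is not a perfect cube.
Continuing the search up to |y| = 40 finds no solutions either.
No (x, y) in the scanned range satisfies the equation.

No integer solutions with |y| ≤ 40.


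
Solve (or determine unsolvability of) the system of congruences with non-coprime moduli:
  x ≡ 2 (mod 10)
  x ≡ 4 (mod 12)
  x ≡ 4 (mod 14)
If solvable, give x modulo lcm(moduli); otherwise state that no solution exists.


Moduli 10, 12, 14 are not pairwise coprime, so CRT works modulo lcm(m_i) when all pairwise compatibility conditions hold.
Pairwise compatibility: gcd(m_i, m_j) must divide a_i - a_j for every pair.
Merge one congruence at a time:
  Start: x ≡ 2 (mod 10).
  Combine with x ≡ 4 (mod 12): gcd(10, 12) = 2; 4 - 2 = 2, which IS divisible by 2, so compatible.
    Write x = 2 + 10·t and substitute into x ≡ 4 (mod 12): 10·t ≡ 4 − 2 = 2 (mod 12).
    Divide the congruence (and modulus) by g = 2: 5·t ≡ 1 (mod 6).
    The inverse of 5 mod 6 is 5 (since 5·5 = 25 = 4·6 + 1), so t ≡ 5·1 = 5 ≡ 5 (mod 6).
    Then x = 2 + 10·5 = 52, valid modulo lcm(10, 12) = 60: x ≡ 52 (mod 60).
  Combine with x ≡ 4 (mod 14): gcd(60, 14) = 2; 4 - 52 = -48, which IS divisible by 2, so compatible.
    Write x = 52 + 60·t and substitute into x ≡ 4 (mod 14): 60·t ≡ 4 − 52 = -48 (mod 14).
    Divide the congruence (and modulus) by g = 2: 30·t ≡ -24 (mod 7).
    Reduce coefficients mod 7: 2·t ≡ 4 (mod 7).
    The inverse of 2 mod 7 is 4 (since 2·4 = 8 = 1·7 + 1), so t ≡ 4·4 = 16 ≡ 2 (mod 7).
    Then x = 52 + 60·2 = 172, valid modulo lcm(60, 14) = 420: x ≡ 172 (mod 420).
Verify: 172 mod 10 = 2, 172 mod 12 = 4, 172 mod 14 = 4.

x ≡ 172 (mod 420).


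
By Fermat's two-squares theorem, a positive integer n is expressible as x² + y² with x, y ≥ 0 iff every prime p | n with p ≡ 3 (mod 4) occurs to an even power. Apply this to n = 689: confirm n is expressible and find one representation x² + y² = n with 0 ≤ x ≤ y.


Step 1: Factor n = 689 = 13 · 53.
Step 2: Check the mod-4 condition on each prime factor: 13 ≡ 1 (mod 4), exponent 1; 53 ≡ 1 (mod 4), exponent 1.
All primes ≡ 3 (mod 4) appear to even exponent (or don't appear), so by the two-squares theorem n IS expressible as a sum of two squares.
Step 3: Build a representation. Here n = 13 · 53 is a product of primes ≡ 1 (mod 4). Each prime p ≡ 1 (mod 4) is itself a sum of two squares; find a² by testing p − a² for a perfect square:
  13: 13 − 1² = 12, 13 − 2² = 9 = 3² ⇒ 13 = 2² + 3².
  53: 53 − 1² = 52, 53 − 2² = 49 = 7² ⇒ 53 = 2² + 7².
  Combine using the Brahmagupta–Fibonacci identity (a² + b²)(c² + d²) = (ac − bd)² + (ad + bc)² = (ac + bd)² + (ad − bc)²:
  13 · 53 = 689: from (2² + 3²)(2² + 7²), take (2·2 − 3·7, 2·7 + 3·2) = (4 − 21, 14 + 6) = (-17, 20); dropping signs (only squares matter) gives (17, 20); check 17² + 20² = 289 + 400 = 689 ✓.
Step 4: Order so x ≤ y and verify: 17² + 20² = 289 + 400 = 689 = n. ✓

n = 689 = 17² + 20² (one valid representation with x ≤ y).


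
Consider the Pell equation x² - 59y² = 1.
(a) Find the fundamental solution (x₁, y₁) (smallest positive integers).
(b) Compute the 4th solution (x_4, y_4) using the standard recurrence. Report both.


Step 1: Find the fundamental solution (x₁, y₁) of x² - 59y² = 1.
  Expand √59 as a continued fraction. a₀ = ⌊√59⌋ = 7; iterate m_{k+1} = d_k·a_k − m_k, d_{k+1} = (59 − m_{k+1}²)/d_k, a_{k+1} = ⌊(a₀ + m_{k+1})/d_{k+1}⌋ (starting m₀ = 0, d₀ = 1), with convergents p_k = a_k·p_{k-1} + p_{k-2}, q_k = a_k·q_{k-1} + q_{k-2} (p₋₁ = 1, q₋₁ = 0):
  k = 0: a₀ = 7; p₀/q₀ = 7/1; p₀² − 59·q₀² = 49 − 59 = -10.
  k = 1: m = 7, d = 10, a = ⌊(7 + 7)/10⌋ = 1; p/q = (1·7 + 1)/(1·1 + 0) = 8/1; p² − 59·q² = 64 − 59 = 5.
  k = 2: m = 3, d = 5, a = ⌊(7 + 3)/5⌋ = 2; p/q = (2·8 + 7)/(2·1 + 1) = 23/3; p² − 59·q² = 529 − 531 = -2.
  k = 3: m = 7, d = 2, a = ⌊(7 + 7)/2⌋ = 7; p/q = (7·23 + 8)/(7·3 + 1) = 169/22; p² − 59·q² = 28561 − 28556 = 5.
  k = 4: m = 7, d = 5, a = ⌊(7 + 7)/5⌋ = 2; p/q = (2·169 + 23)/(2·22 + 3) = 361/47; p² − 59·q² = 130321 − 130331 = -10.
  k = 5: m = 3, d = 10, a = ⌊(7 + 3)/10⌋ = 1; p/q = (1·361 + 169)/(1·47 + 22) = 530/69; p² − 59·q² = 280900 − 280899 = 1.
  The first convergent with p² − 59·q² = 1 gives the fundamental solution (x₁, y₁) = (530, 69).
Step 2: Apply the recurrence (x_{n+1}, y_{n+1}) = (x₁x_n + 59y₁y_n, x₁y_n + y₁x_n) repeatedly.
  From (x_1, y_1) = (530, 69): x_2 = 530·530 + 59·69·69 = 561799; y_2 = 530·69 + 69·530 = 73140.
  From (x_2, y_2) = (561799, 73140): x_3 = 530·561799 + 59·69·73140 = 595506410; y_3 = 530·73140 + 69·561799 = 77528331.
  From (x_3, y_3) = (595506410, 77528331): x_4 = 530·595506410 + 59·69·77528331 = 631236232801; y_4 = 530·77528331 + 69·595506410 = 82179957720.
Step 3: Verify x_4² - 59·y_4² = 398459181600798268305601 - 398459181600798268305600 = 1 (should be 1). ✓

(x_1, y_1) = (530, 69); (x_4, y_4) = (631236232801, 82179957720).


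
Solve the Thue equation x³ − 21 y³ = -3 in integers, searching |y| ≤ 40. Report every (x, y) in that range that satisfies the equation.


The equation is x³ - 21y³ = -3. For fixed y, x³ = 21·y³ − 3, so a solution requires the RHS to be a perfect cube.
Strategy: iterate y from -40 to 40, compute RHS = 21·y³ − 3, and check whether it is a (positive or negative) perfect cube.
Check small values of y:
  y = 0: RHS = -3 is not a perfect cube.
  y = 1: RHS = 18 is not a perfect cube.
  y = -1: RHS = -24 is not a perfect cube.
  y = 2: RHS = 165 is not a perfect cube.
  y = -2: RHS = -171 is not a perfect cube.
  y = 3: RHS = 564 is not a perfect cube.
  y = -3: RHS = -570 is not a perfect cube.
Continuing the search up to |y| = 40 finds no solutions either.
No (x, y) in the scanned range satisfies the equation.

No integer solutions with |y| ≤ 40.


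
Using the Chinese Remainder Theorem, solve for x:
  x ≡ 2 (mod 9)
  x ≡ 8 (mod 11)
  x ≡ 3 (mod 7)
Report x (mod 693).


Moduli 9, 11, 7 are pairwise coprime; by CRT there is a unique solution modulo M = 9 · 11 · 7 = 693.
Solve pairwise, accumulating the modulus:
  Start with x ≡ 2 (mod 9).
  Combine with x ≡ 8 (mod 11): since gcd(9, 11) = 1, we get a unique residue mod 99.
    Write x = 2 + 9·t and substitute into x ≡ 8 (mod 11): 9·t ≡ 8 − 2 = 6 (mod 11).
    The inverse of 9 mod 11 is 5 (since 9·5 = 45 = 4·11 + 1), so t ≡ 5·6 = 30 ≡ 8 (mod 11).
    Then x = 2 + 9·8 = 74, valid modulo lcm(9, 11) = 99: x ≡ 74 (mod 99).
  Combine with x ≡ 3 (mod 7): since gcd(99, 7) = 1, we get a unique residue mod 693.
    Write x = 74 + 99·t and substitute into x ≡ 3 (mod 7): 99·t ≡ 3 − 74 = -71 (mod 7).
    Reduce coefficients mod 7: 1·t ≡ 6 (mod 7).
    So t ≡ 6 (mod 7).
    Then x = 74 + 99·6 = 668, valid modulo lcm(99, 7) = 693: x ≡ 668 (mod 693).
Verify: 668 mod 9 = 2 ✓, 668 mod 11 = 8 ✓, 668 mod 7 = 3 ✓.

x ≡ 668 (mod 693).


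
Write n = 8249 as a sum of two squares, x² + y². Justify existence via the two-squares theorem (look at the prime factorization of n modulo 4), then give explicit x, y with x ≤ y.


Step 1: Factor n = 8249 = 73 · 113.
Step 2: Check the mod-4 condition on each prime factor: 73 ≡ 1 (mod 4), exponent 1; 113 ≡ 1 (mod 4), exponent 1.
All primes ≡ 3 (mod 4) appear to even exponent (or don't appear), so by the two-squares theorem n IS expressible as a sum of two squares.
Step 3: Build a representation. Here n = 73 · 113 is a product of primes ≡ 1 (mod 4). Each prime p ≡ 1 (mod 4) is itself a sum of two squares; find a² by testing p − a² for a perfect square:
  73: 73 − 1² = 72, 73 − 2² = 69, 73 − 3² = 64 = 8² ⇒ 73 = 3² + 8².
  113: 113 − 1² = 112, 113 − 2² = 109, 113 − 3² = 104, 113 − 4² = 97, 113 − 5² = 88, 113 − 6² = 77, 113 − 7² = 64 = 8² ⇒ 113 = 7² + 8².
  Combine using the Brahmagupta–Fibonacci identity (a² + b²)(c² + d²) = (ac − bd)² + (ad + bc)² = (ac + bd)² + (ad − bc)²:
  73 · 113 = 8249: from (3² + 8²)(7² + 8²), take (3·7 − 8·8, 3·8 + 8·7) = (21 − 64, 24 + 56) = (-43, 80); dropping signs (only squares matter) gives (43, 80); check 43² + 80² = 1849 + 6400 = 8249 ✓.
Step 4: Order so x ≤ y and verify: 43² + 80² = 1849 + 6400 = 8249 = n. ✓

n = 8249 = 43² + 80² (one valid representation with x ≤ y).


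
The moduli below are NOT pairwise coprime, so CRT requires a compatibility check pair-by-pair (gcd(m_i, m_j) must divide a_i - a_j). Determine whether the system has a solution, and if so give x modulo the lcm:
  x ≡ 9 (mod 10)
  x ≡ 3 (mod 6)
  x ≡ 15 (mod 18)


Moduli 10, 6, 18 are not pairwise coprime, so CRT works modulo lcm(m_i) when all pairwise compatibility conditions hold.
Pairwise compatibility: gcd(m_i, m_j) must divide a_i - a_j for every pair.
Merge one congruence at a time:
  Start: x ≡ 9 (mod 10).
  Combine with x ≡ 3 (mod 6): gcd(10, 6) = 2; 3 - 9 = -6, which IS divisible by 2, so compatible.
    Write x = 9 + 10·t and substitute into x ≡ 3 (mod 6): 10·t ≡ 3 − 9 = -6 (mod 6).
    Divide the congruence (and modulus) by g = 2: 5·t ≡ -3 (mod 3).
    Reduce coefficients mod 3: 2·t ≡ 0 (mod 3).
    The inverse of 2 mod 3 is 2 (since 2·2 = 4 = 1·3 + 1), so t ≡ 2·0 = 0 ≡ 0 (mod 3).
    Then x = 9 + 10·0 = 9, valid modulo lcm(10, 6) = 30: x ≡ 9 (mod 30).
  Combine with x ≡ 15 (mod 18): gcd(30, 18) = 6; 15 - 9 = 6, which IS divisible by 6, so compatible.
    Write x = 9 + 30·t and substitute into x ≡ 15 (mod 18): 30·t ≡ 15 − 9 = 6 (mod 18).
    Divide the congruence (and modulus) by g = 6: 5·t ≡ 1 (mod 3).
    Reduce coefficients mod 3: 2·t ≡ 1 (mod 3).
    The inverse of 2 mod 3 is 2 (since 2·2 = 4 = 1·3 + 1), so t ≡ 2·1 = 2 ≡ 2 (mod 3).
    Then x = 9 + 30·2 = 69, valid modulo lcm(30, 18) = 90: x ≡ 69 (mod 90).
Verify: 69 mod 10 = 9, 69 mod 6 = 3, 69 mod 18 = 15.

x ≡ 69 (mod 90).


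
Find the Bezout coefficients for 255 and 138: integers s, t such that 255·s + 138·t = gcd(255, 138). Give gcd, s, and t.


Euclidean algorithm on (255, 138) — divide until remainder is 0:
  255 = 1 · 138 + 117
  138 = 1 · 117 + 21
  117 = 5 · 21 + 12
  21 = 1 · 12 + 9
  12 = 1 · 9 + 3
  9 = 3 · 3 + 0
gcd(255, 138) = 3.
Track Bezout coefficients alongside the remainders: start with r₀ = 255 = a·1 + b·0 (s = 1, t = 0) and r₁ = 138 = a·0 + b·1 (s = 0, t = 1); each new remainder r_{k+1} = r_{k-1} − q_k·r_k inherits s_{k+1} = s_{k-1} − q_k·s_k, t_{k+1} = t_{k-1} − q_k·t_k, so r_k = a·s_k + b·t_k at every step:
  q = 1: r = 117, s = 1 − 1·0 = 1, t = 0 − 1·1 = -1  (check: 255·1 + 138·(-1) = 117)
  q = 1: r = 21, s = 0 − 1·1 = -1, t = 1 − 1·(-1) = 2  (check: 255·(-1) + 138·2 = 21)
  q = 5: r = 12, s = 1 − 5·(-1) = 6, t = -1 − 5·2 = -11  (check: 255·6 + 138·(-11) = 12)
  q = 1: r = 9, s = -1 − 1·6 = -7, t = 2 − 1·(-11) = 13  (check: 255·(-7) + 138·13 = 9)
  q = 1: r = 3, s = 6 − 1·(-7) = 13, t = -11 − 1·13 = -24  (check: 255·13 + 138·(-24) = 3)
The row with r = 3 (the gcd) gives the Bezout coefficients s = 13, t = -24.
Result: 255 · (13) + 138 · (-24) = 3.

gcd(255, 138) = 3; s = 13, t = -24 (check: 255·13 + 138·(-24) = 3).


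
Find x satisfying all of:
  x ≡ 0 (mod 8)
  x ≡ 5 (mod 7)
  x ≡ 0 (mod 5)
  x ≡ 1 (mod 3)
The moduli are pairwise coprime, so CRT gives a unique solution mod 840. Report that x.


Product of moduli M = 8 · 7 · 5 · 3 = 840.
Merge one congruence at a time:
  Start: x ≡ 0 (mod 8).
  Combine with x ≡ 5 (mod 7); new modulus lcm = 56.
    Write x = 0 + 8·t and substitute into x ≡ 5 (mod 7): 8·t ≡ 5 − 0 = 5 (mod 7).
    Reduce coefficients mod 7: 1·t ≡ 5 (mod 7).
    So t ≡ 5 (mod 7).
    Then x = 0 + 8·5 = 40, valid modulo lcm(8, 7) = 56: x ≡ 40 (mod 56).
  Combine with x ≡ 0 (mod 5); new modulus lcm = 280.
    Write x = 40 + 56·t and substitute into x ≡ 0 (mod 5): 56·t ≡ 0 − 40 = -40 (mod 5).
    Reduce coefficients mod 5: 1·t ≡ 0 (mod 5).
    So t ≡ 0 (mod 5).
    Then x = 40 + 56·0 = 40, valid modulo lcm(56, 5) = 280: x ≡ 40 (mod 280).
  Combine with x ≡ 1 (mod 3); new modulus lcm = 840.
    Write x = 40 + 280·t and substitute into x ≡ 1 (mod 3): 280·t ≡ 1 − 40 = -39 (mod 3).
    Reduce coefficients mod 3: 1·t ≡ 0 (mod 3).
    So t ≡ 0 (mod 3).
    Then x = 40 + 280·0 = 40, valid modulo lcm(280, 3) = 840: x ≡ 40 (mod 840).
Verify against each original: 40 mod 8 = 0, 40 mod 7 = 5, 40 mod 5 = 0, 40 mod 3 = 1.

x ≡ 40 (mod 840).


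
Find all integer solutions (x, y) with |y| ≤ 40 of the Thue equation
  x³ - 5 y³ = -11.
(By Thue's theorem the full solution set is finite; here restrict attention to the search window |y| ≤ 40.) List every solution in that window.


The equation is x³ - 5y³ = -11. For fixed y, x³ = 5·y³ − 11, so a solution requires the RHS to be a perfect cube.
Strategy: iterate y from -40 to 40, compute RHS = 5·y³ − 11, and check whether it is a (positive or negative) perfect cube.
Check small values of y:
  y = 0: RHS = -11 is not a perfect cube.
  y = 1: RHS = -6 is not a perfect cube.
  y = -1: RHS = -16 is not a perfect cube.
  y = 2: RHS = 29 is not a perfect cube.
  y = -2: RHS = -51 is not a perfect cube.
  y = 3: RHS = 124 is not a perfect cube.
  y = -3: RHS = -146 is not a perfect cube.
Continuing the search up to |y| = 40 finds no solutions either.
No (x, y) in the scanned range satisfies the equation.

No integer solutions with |y| ≤ 40.


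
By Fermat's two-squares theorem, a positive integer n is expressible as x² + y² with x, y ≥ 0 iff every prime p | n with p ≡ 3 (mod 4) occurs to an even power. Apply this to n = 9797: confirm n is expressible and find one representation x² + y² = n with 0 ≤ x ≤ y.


Step 1: Factor n = 9797 = 97 · 101.
Step 2: Check the mod-4 condition on each prime factor: 97 ≡ 1 (mod 4), exponent 1; 101 ≡ 1 (mod 4), exponent 1.
All primes ≡ 3 (mod 4) appear to even exponent (or don't appear), so by the two-squares theorem n IS expressible as a sum of two squares.
Step 3: Build a representation. Here n = 97 · 101 is a product of primes ≡ 1 (mod 4). Each prime p ≡ 1 (mod 4) is itself a sum of two squares; find a² by testing p − a² for a perfect square:
  97: 97 − 1² = 96, 97 − 2² = 93, 97 − 3² = 88, 97 − 4² = 81 = 9² ⇒ 97 = 4² + 9².
  101: 101 − 1² = 100 = 10² ⇒ 101 = 1² + 10².
  Combine using the Brahmagupta–Fibonacci identity (a² + b²)(c² + d²) = (ac − bd)² + (ad + bc)² = (ac + bd)² + (ad − bc)²:
  97 · 101 = 9797: from (4² + 9²)(1² + 10²), take (4·1 − 9·10, 4·10 + 9·1) = (4 − 90, 40 + 9) = (-86, 49); dropping signs (only squares matter) gives (86, 49); check 86² + 49² = 7396 + 2401 = 9797 ✓.
Step 4: Order so x ≤ y and verify: 49² + 86² = 2401 + 7396 = 9797 = n. ✓

n = 9797 = 49² + 86² (one valid representation with x ≤ y).


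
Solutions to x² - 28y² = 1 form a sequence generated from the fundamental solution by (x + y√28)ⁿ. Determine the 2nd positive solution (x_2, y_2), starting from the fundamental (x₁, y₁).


Step 1: Find the fundamental solution (x₁, y₁) of x² - 28y² = 1.
  Expand √28 as a continued fraction. a₀ = ⌊√28⌋ = 5; iterate m_{k+1} = d_k·a_k − m_k, d_{k+1} = (28 − m_{k+1}²)/d_k, a_{k+1} = ⌊(a₀ + m_{k+1})/d_{k+1}⌋ (starting m₀ = 0, d₀ = 1), with convergents p_k = a_k·p_{k-1} + p_{k-2}, q_k = a_k·q_{k-1} + q_{k-2} (p₋₁ = 1, q₋₁ = 0):
  k = 0: a₀ = 5; p₀/q₀ = 5/1; p₀² − 28·q₀² = 25 − 28 = -3.
  k = 1: m = 5, d = 3, a = ⌊(5 + 5)/3⌋ = 3; p/q = (3·5 + 1)/(3·1 + 0) = 16/3; p² − 28·q² = 256 − 252 = 4.
  k = 2: m = 4, d = 4, a = ⌊(5 + 4)/4⌋ = 2; p/q = (2·16 + 5)/(2·3 + 1) = 37/7; p² − 28·q² = 1369 − 1372 = -3.
  k = 3: m = 4, d = 3, a = ⌊(5 + 4)/3⌋ = 3; p/q = (3·37 + 16)/(3·7 + 3) = 127/24; p² − 28·q² = 16129 − 16128 = 1.
  The first convergent with p² − 28·q² = 1 gives the fundamental solution (x₁, y₁) = (127, 24).
Step 2: Apply the recurrence (x_{n+1}, y_{n+1}) = (x₁x_n + 28y₁y_n, x₁y_n + y₁x_n) repeatedly.
  From (x_1, y_1) = (127, 24): x_2 = 127·127 + 28·24·24 = 32257; y_2 = 127·24 + 24·127 = 6096.
Step 3: Verify x_2² - 28·y_2² = 1040514049 - 1040514048 = 1 (should be 1). ✓

(x_1, y_1) = (127, 24); (x_2, y_2) = (32257, 6096).


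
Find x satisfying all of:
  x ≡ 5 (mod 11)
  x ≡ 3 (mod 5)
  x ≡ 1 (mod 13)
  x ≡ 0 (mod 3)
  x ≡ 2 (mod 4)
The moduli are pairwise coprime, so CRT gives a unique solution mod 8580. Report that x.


Product of moduli M = 11 · 5 · 13 · 3 · 4 = 8580.
Merge one congruence at a time:
  Start: x ≡ 5 (mod 11).
  Combine with x ≡ 3 (mod 5); new modulus lcm = 55.
    Write x = 5 + 11·t and substitute into x ≡ 3 (mod 5): 11·t ≡ 3 − 5 = -2 (mod 5).
    Reduce coefficients mod 5: 1·t ≡ 3 (mod 5).
    So t ≡ 3 (mod 5).
    Then x = 5 + 11·3 = 38, valid modulo lcm(11, 5) = 55: x ≡ 38 (mod 55).
  Combine with x ≡ 1 (mod 13); new modulus lcm = 715.
    Write x = 38 + 55·t and substitute into x ≡ 1 (mod 13): 55·t ≡ 1 − 38 = -37 (mod 13).
    Reduce coefficients mod 13: 3·t ≡ 2 (mod 13).
    The inverse of 3 mod 13 is 9 (since 3·9 = 27 = 2·13 + 1), so t ≡ 9·2 = 18 ≡ 5 (mod 13).
    Then x = 38 + 55·5 = 313, valid modulo lcm(55, 13) = 715: x ≡ 313 (mod 715).
  Combine with x ≡ 0 (mod 3); new modulus lcm = 2145.
    Write x = 313 + 715·t and substitute into x ≡ 0 (mod 3): 715·t ≡ 0 − 313 = -313 (mod 3).
    Reduce coefficients mod 3: 1·t ≡ 2 (mod 3).
    So t ≡ 2 (mod 3).
    Then x = 313 + 715·2 = 1743, valid modulo lcm(715, 3) = 2145: x ≡ 1743 (mod 2145).
  Combine with x ≡ 2 (mod 4); new modulus lcm = 8580.
    Write x = 1743 + 2145·t and substitute into x ≡ 2 (mod 4): 2145·t ≡ 2 − 1743 = -1741 (mod 4).
    Reduce coefficients mod 4: 1·t ≡ 3 (mod 4).
    So t ≡ 3 (mod 4).
    Then x = 1743 + 2145·3 = 8178, valid modulo lcm(2145, 4) = 8580: x ≡ 8178 (mod 8580).
Verify against each original: 8178 mod 11 = 5, 8178 mod 5 = 3, 8178 mod 13 = 1, 8178 mod 3 = 0, 8178 mod 4 = 2.

x ≡ 8178 (mod 8580).


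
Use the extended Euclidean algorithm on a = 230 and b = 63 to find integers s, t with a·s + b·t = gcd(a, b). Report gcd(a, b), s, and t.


Euclidean algorithm on (230, 63) — divide until remainder is 0:
  230 = 3 · 63 + 41
  63 = 1 · 41 + 22
  41 = 1 · 22 + 19
  22 = 1 · 19 + 3
  19 = 6 · 3 + 1
  3 = 3 · 1 + 0
gcd(230, 63) = 1.
Track Bezout coefficients alongside the remainders: start with r₀ = 230 = a·1 + b·0 (s = 1, t = 0) and r₁ = 63 = a·0 + b·1 (s = 0, t = 1); each new remainder r_{k+1} = r_{k-1} − q_k·r_k inherits s_{k+1} = s_{k-1} − q_k·s_k, t_{k+1} = t_{k-1} − q_k·t_k, so r_k = a·s_k + b·t_k at every step:
  q = 3: r = 41, s = 1 − 3·0 = 1, t = 0 − 3·1 = -3  (check: 230·1 + 63·(-3) = 41)
  q = 1: r = 22, s = 0 − 1·1 = -1, t = 1 − 1·(-3) = 4  (check: 230·(-1) + 63·4 = 22)
  q = 1: r = 19, s = 1 − 1·(-1) = 2, t = -3 − 1·4 = -7  (check: 230·2 + 63·(-7) = 19)
  q = 1: r = 3, s = -1 − 1·2 = -3, t = 4 − 1·(-7) = 11  (check: 230·(-3) + 63·11 = 3)
  q = 6: r = 1, s = 2 − 6·(-3) = 20, t = -7 − 6·11 = -73  (check: 230·20 + 63·(-73) = 1)
The row with r = 1 (the gcd) gives the Bezout coefficients s = 20, t = -73.
Result: 230 · (20) + 63 · (-73) = 1.

gcd(230, 63) = 1; s = 20, t = -73 (check: 230·20 + 63·(-73) = 1).


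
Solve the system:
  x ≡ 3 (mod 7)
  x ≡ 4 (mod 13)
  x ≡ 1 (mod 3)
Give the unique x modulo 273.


Moduli 7, 13, 3 are pairwise coprime; by CRT there is a unique solution modulo M = 7 · 13 · 3 = 273.
Solve pairwise, accumulating the modulus:
  Start with x ≡ 3 (mod 7).
  Combine with x ≡ 4 (mod 13): since gcd(7, 13) = 1, we get a unique residue mod 91.
    Write x = 3 + 7·t and substitute into x ≡ 4 (mod 13): 7·t ≡ 4 − 3 = 1 (mod 13).
    The inverse of 7 mod 13 is 2 (since 7·2 = 14 = 1·13 + 1), so t ≡ 2·1 = 2 ≡ 2 (mod 13).
    Then x = 3 + 7·2 = 17, valid modulo lcm(7, 13) = 91: x ≡ 17 (mod 91).
  Combine with x ≡ 1 (mod 3): since gcd(91, 3) = 1, we get a unique residue mod 273.
    Write x = 17 + 91·t and substitute into x ≡ 1 (mod 3): 91·t ≡ 1 − 17 = -16 (mod 3).
    Reduce coefficients mod 3: 1·t ≡ 2 (mod 3).
    So t ≡ 2 (mod 3).
    Then x = 17 + 91·2 = 199, valid modulo lcm(91, 3) = 273: x ≡ 199 (mod 273).
Verify: 199 mod 7 = 3 ✓, 199 mod 13 = 4 ✓, 199 mod 3 = 1 ✓.

x ≡ 199 (mod 273).


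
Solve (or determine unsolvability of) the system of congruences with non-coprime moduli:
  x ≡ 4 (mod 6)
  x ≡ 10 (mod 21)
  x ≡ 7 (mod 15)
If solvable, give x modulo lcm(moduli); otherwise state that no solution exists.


Moduli 6, 21, 15 are not pairwise coprime, so CRT works modulo lcm(m_i) when all pairwise compatibility conditions hold.
Pairwise compatibility: gcd(m_i, m_j) must divide a_i - a_j for every pair.
Merge one congruence at a time:
  Start: x ≡ 4 (mod 6).
  Combine with x ≡ 10 (mod 21): gcd(6, 21) = 3; 10 - 4 = 6, which IS divisible by 3, so compatible.
    Write x = 4 + 6·t and substitute into x ≡ 10 (mod 21): 6·t ≡ 10 − 4 = 6 (mod 21).
    Divide the congruence (and modulus) by g = 3: 2·t ≡ 2 (mod 7).
    The inverse of 2 mod 7 is 4 (since 2·4 = 8 = 1·7 + 1), so t ≡ 4·2 = 8 ≡ 1 (mod 7).
    Then x = 4 + 6·1 = 10, valid modulo lcm(6, 21) = 42: x ≡ 10 (mod 42).
  Combine with x ≡ 7 (mod 15): gcd(42, 15) = 3; 7 - 10 = -3, which IS divisible by 3, so compatible.
    Write x = 10 + 42·t and substitute into x ≡ 7 (mod 15): 42·t ≡ 7 − 10 = -3 (mod 15).
    Divide the congruence (and modulus) by g = 3: 14·t ≡ -1 (mod 5).
    Reduce coefficients mod 5: 4·t ≡ 4 (mod 5).
    The inverse of 4 mod 5 is 4 (since 4·4 = 16 = 3·5 + 1), so t ≡ 4·4 = 16 ≡ 1 (mod 5).
    Then x = 10 + 42·1 = 52, valid modulo lcm(42, 15) = 210: x ≡ 52 (mod 210).
Verify: 52 mod 6 = 4, 52 mod 21 = 10, 52 mod 15 = 7.

x ≡ 52 (mod 210).


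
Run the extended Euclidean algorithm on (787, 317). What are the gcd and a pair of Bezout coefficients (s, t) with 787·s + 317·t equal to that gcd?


Euclidean algorithm on (787, 317) — divide until remainder is 0:
  787 = 2 · 317 + 153
  317 = 2 · 153 + 11
  153 = 13 · 11 + 10
  11 = 1 · 10 + 1
  10 = 10 · 1 + 0
gcd(787, 317) = 1.
Track Bezout coefficients alongside the remainders: start with r₀ = 787 = a·1 + b·0 (s = 1, t = 0) and r₁ = 317 = a·0 + b·1 (s = 0, t = 1); each new remainder r_{k+1} = r_{k-1} − q_k·r_k inherits s_{k+1} = s_{k-1} − q_k·s_k, t_{k+1} = t_{k-1} − q_k·t_k, so r_k = a·s_k + b·t_k at every step:
  q = 2: r = 153, s = 1 − 2·0 = 1, t = 0 − 2·1 = -2  (check: 787·1 + 317·(-2) = 153)
  q = 2: r = 11, s = 0 − 2·1 = -2, t = 1 − 2·(-2) = 5  (check: 787·(-2) + 317·5 = 11)
  q = 13: r = 10, s = 1 − 13·(-2) = 27, t = -2 − 13·5 = -67  (check: 787·27 + 317·(-67) = 10)
  q = 1: r = 1, s = -2 − 1·27 = -29, t = 5 − 1·(-67) = 72  (check: 787·(-29) + 317·72 = 1)
The row with r = 1 (the gcd) gives the Bezout coefficients s = -29, t = 72.
Result: 787 · (-29) + 317 · (72) = 1.

gcd(787, 317) = 1; s = -29, t = 72 (check: 787·(-29) + 317·72 = 1).


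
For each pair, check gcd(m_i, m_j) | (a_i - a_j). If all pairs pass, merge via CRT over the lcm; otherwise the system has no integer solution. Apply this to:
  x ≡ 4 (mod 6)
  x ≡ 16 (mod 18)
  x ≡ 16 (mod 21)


Moduli 6, 18, 21 are not pairwise coprime, so CRT works modulo lcm(m_i) when all pairwise compatibility conditions hold.
Pairwise compatibility: gcd(m_i, m_j) must divide a_i - a_j for every pair.
Merge one congruence at a time:
  Start: x ≡ 4 (mod 6).
  Combine with x ≡ 16 (mod 18): gcd(6, 18) = 6; 16 - 4 = 12, which IS divisible by 6, so compatible.
    Write x = 4 + 6·t and substitute into x ≡ 16 (mod 18): 6·t ≡ 16 − 4 = 12 (mod 18).
    Divide the congruence (and modulus) by g = 6: 1·t ≡ 2 (mod 3).
    So t ≡ 2 (mod 3).
    Then x = 4 + 6·2 = 16, valid modulo lcm(6, 18) = 18: x ≡ 16 (mod 18).
  Combine with x ≡ 16 (mod 21): gcd(18, 21) = 3; 16 - 16 = 0, which IS divisible by 3, so compatible.
    Write x = 16 + 18·t and substitute into x ≡ 16 (mod 21): 18·t ≡ 16 − 16 = 0 (mod 21).
    Divide the congruence (and modulus) by g = 3: 6·t ≡ 0 (mod 7).
    The inverse of 6 mod 7 is 6 (since 6·6 = 36 = 5·7 + 1), so t ≡ 6·0 = 0 ≡ 0 (mod 7).
    Then x = 16 + 18·0 = 16, valid modulo lcm(18, 21) = 126: x ≡ 16 (mod 126).
Verify: 16 mod 6 = 4, 16 mod 18 = 16, 16 mod 21 = 16.

x ≡ 16 (mod 126).


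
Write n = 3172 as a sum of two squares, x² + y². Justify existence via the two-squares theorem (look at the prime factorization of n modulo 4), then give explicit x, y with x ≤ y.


Step 1: Factor n = 3172 = 2^2 · 13 · 61.
Step 2: Check the mod-4 condition on each prime factor: 2 = 2 (special); 13 ≡ 1 (mod 4), exponent 1; 61 ≡ 1 (mod 4), exponent 1.
All primes ≡ 3 (mod 4) appear to even exponent (or don't appear), so by the two-squares theorem n IS expressible as a sum of two squares.
Step 3: Build a representation. Group n = k² · m with k = 2 and m = 13 · 61 = 793 (a product of primes ≡ 1 (mod 4)); a representation of m scales to one of n via (k·x)² + (k·y)² = k²(x² + y²). Each prime p ≡ 1 (mod 4) is itself a sum of two squares; find a² by testing p − a² for a perfect square:
  13: 13 − 1² = 12, 13 − 2² = 9 = 3² ⇒ 13 = 2² + 3².
  61: 61 − 1² = 60, 61 − 2² = 57, 61 − 3² = 52, 61 − 4² = 45, 61 − 5² = 36 = 6² ⇒ 61 = 5² + 6².
  Combine using the Brahmagupta–Fibonacci identity (a² + b²)(c² + d²) = (ac − bd)² + (ad + bc)² = (ac + bd)² + (ad − bc)²:
  13 · 61 = 793: from (2² + 3²)(5² + 6²), take (2·5 − 3·6, 2·6 + 3·5) = (10 − 18, 12 + 15) = (-8, 27); dropping signs (only squares matter) gives (8, 27); check 8² + 27² = 64 + 729 = 793 ✓.
  Scale by k = 2: (2·8, 2·27) = (16, 54).
Step 4: Order so x ≤ y and verify: 16² + 54² = 256 + 2916 = 3172 = n. ✓

n = 3172 = 16² + 54² (one valid representation with x ≤ y).


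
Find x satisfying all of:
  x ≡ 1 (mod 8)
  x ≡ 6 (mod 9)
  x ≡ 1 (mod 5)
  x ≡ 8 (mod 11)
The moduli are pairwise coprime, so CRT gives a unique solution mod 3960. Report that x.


Product of moduli M = 8 · 9 · 5 · 11 = 3960.
Merge one congruence at a time:
  Start: x ≡ 1 (mod 8).
  Combine with x ≡ 6 (mod 9); new modulus lcm = 72.
    Write x = 1 + 8·t and substitute into x ≡ 6 (mod 9): 8·t ≡ 6 − 1 = 5 (mod 9).
    The inverse of 8 mod 9 is 8 (since 8·8 = 64 = 7·9 + 1), so t ≡ 8·5 = 40 ≡ 4 (mod 9).
    Then x = 1 + 8·4 = 33, valid modulo lcm(8, 9) = 72: x ≡ 33 (mod 72).
  Combine with x ≡ 1 (mod 5); new modulus lcm = 360.
    Write x = 33 + 72·t and substitute into x ≡ 1 (mod 5): 72·t ≡ 1 − 33 = -32 (mod 5).
    Reduce coefficients mod 5: 2·t ≡ 3 (mod 5).
    The inverse of 2 mod 5 is 3 (since 2·3 = 6 = 1·5 + 1), so t ≡ 3·3 = 9 ≡ 4 (mod 5).
    Then x = 33 + 72·4 = 321, valid modulo lcm(72, 5) = 360: x ≡ 321 (mod 360).
  Combine with x ≡ 8 (mod 11); new modulus lcm = 3960.
    Write x = 321 + 360·t and substitute into x ≡ 8 (mod 11): 360·t ≡ 8 − 321 = -313 (mod 11).
    Reduce coefficients mod 11: 8·t ≡ 6 (mod 11).
    The inverse of 8 mod 11 is 7 (since 8·7 = 56 = 5·11 + 1), so t ≡ 7·6 = 42 ≡ 9 (mod 11).
    Then x = 321 + 360·9 = 3561, valid modulo lcm(360, 11) = 3960: x ≡ 3561 (mod 3960).
Verify against each original: 3561 mod 8 = 1, 3561 mod 9 = 6, 3561 mod 5 = 1, 3561 mod 11 = 8.

x ≡ 3561 (mod 3960).


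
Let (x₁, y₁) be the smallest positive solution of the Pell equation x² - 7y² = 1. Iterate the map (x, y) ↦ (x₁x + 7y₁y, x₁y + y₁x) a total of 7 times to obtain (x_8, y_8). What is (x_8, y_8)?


Step 1: Find the fundamental solution (x₁, y₁) of x² - 7y² = 1.
  Expand √7 as a continued fraction. a₀ = ⌊√7⌋ = 2; iterate m_{k+1} = d_k·a_k − m_k, d_{k+1} = (7 − m_{k+1}²)/d_k, a_{k+1} = ⌊(a₀ + m_{k+1})/d_{k+1}⌋ (starting m₀ = 0, d₀ = 1), with convergents p_k = a_k·p_{k-1} + p_{k-2}, q_k = a_k·q_{k-1} + q_{k-2} (p₋₁ = 1, q₋₁ = 0):
  k = 0: a₀ = 2; p₀/q₀ = 2/1; p₀² − 7·q₀² = 4 − 7 = -3.
  k = 1: m = 2, d = 3, a = ⌊(2 + 2)/3⌋ = 1; p/q = (1·2 + 1)/(1·1 + 0) = 3/1; p² − 7·q² = 9 − 7 = 2.
  k = 2: m = 1, d = 2, a = ⌊(2 + 1)/2⌋ = 1; p/q = (1·3 + 2)/(1·1 + 1) = 5/2; p² − 7·q² = 25 − 28 = -3.
  k = 3: m = 1, d = 3, a = ⌊(2 + 1)/3⌋ = 1; p/q = (1·5 + 3)/(1·2 + 1) = 8/3; p² − 7·q² = 64 − 63 = 1.
  The first convergent with p² − 7·q² = 1 gives the fundamental solution (x₁, y₁) = (8, 3).
Step 2: Apply the recurrence (x_{n+1}, y_{n+1}) = (x₁x_n + 7y₁y_n, x₁y_n + y₁x_n) repeatedly.
  From (x_1, y_1) = (8, 3): x_2 = 8·8 + 7·3·3 = 127; y_2 = 8·3 + 3·8 = 48.
  From (x_2, y_2) = (127, 48): x_3 = 8·127 + 7·3·48 = 2024; y_3 = 8·48 + 3·127 = 765.
  From (x_3, y_3) = (2024, 765): x_4 = 8·2024 + 7·3·765 = 32257; y_4 = 8·765 + 3·2024 = 12192.
  From (x_4, y_4) = (32257, 12192): x_5 = 8·32257 + 7·3·12192 = 514088; y_5 = 8·12192 + 3·32257 = 194307.
  From (x_5, y_5) = (514088, 194307): x_6 = 8·514088 + 7·3·194307 = 8193151; y_6 = 8·194307 + 3·514088 = 3096720.
  From (x_6, y_6) = (8193151, 3096720): x_7 = 8·8193151 + 7·3·3096720 = 130576328; y_7 = 8·3096720 + 3·8193151 = 49353213.
  From (x_7, y_7) = (130576328, 49353213): x_8 = 8·130576328 + 7·3·49353213 = 2081028097; y_8 = 8·49353213 + 3·130576328 = 786554688.
Step 3: Verify x_8² - 7·y_8² = 4330677940503441409 - 4330677940503441408 = 1 (should be 1). ✓

(x_1, y_1) = (8, 3); (x_8, y_8) = (2081028097, 786554688).


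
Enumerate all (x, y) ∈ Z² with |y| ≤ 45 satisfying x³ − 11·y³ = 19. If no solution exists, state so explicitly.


The equation is x³ - 11y³ = 19. For fixed y, x³ = 11·y³ + 19, so a solution requires the RHS to be a perfect cube.
Strategy: iterate y from -45 to 45, compute RHS = 11·y³ + 19, and check whether it is a (positive or negative) perfect cube.
Check small values of y:
  y = 0: RHS = 19 is not a perfect cube.
  y = 1: RHS = 30 is not a perfect cube.
  y = -1: RHS = 8 = (2)³ ⇒ x = 2 works.
  y = 2: RHS = 107 is not a perfect cube.
  y = -2: RHS = -69 is not a perfect cube.
  y = 3: RHS = 316 is not a perfect cube.
  y = -3: RHS = -278 is not a perfect cube.
Continuing, at y = -9: RHS = -8000 = (-20)³ ⇒ x = -20 works.
Searching the remaining y in |y| ≤ 45 finds no further solutions.
Collected solutions: (2, -1), (-20, -9).

Solutions (with |y| ≤ 45): (2, -1), (-20, -9).


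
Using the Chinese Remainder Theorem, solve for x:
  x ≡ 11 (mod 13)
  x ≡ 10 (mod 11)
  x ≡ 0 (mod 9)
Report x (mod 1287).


Moduli 13, 11, 9 are pairwise coprime; by CRT there is a unique solution modulo M = 13 · 11 · 9 = 1287.
Solve pairwise, accumulating the modulus:
  Start with x ≡ 11 (mod 13).
  Combine with x ≡ 10 (mod 11): since gcd(13, 11) = 1, we get a unique residue mod 143.
    Write x = 11 + 13·t and substitute into x ≡ 10 (mod 11): 13·t ≡ 10 − 11 = -1 (mod 11).
    Reduce coefficients mod 11: 2·t ≡ 10 (mod 11).
    The inverse of 2 mod 11 is 6 (since 2·6 = 12 = 1·11 + 1), so t ≡ 6·10 = 60 ≡ 5 (mod 11).
    Then x = 11 + 13·5 = 76, valid modulo lcm(13, 11) = 143: x ≡ 76 (mod 143).
  Combine with x ≡ 0 (mod 9): since gcd(143, 9) = 1, we get a unique residue mod 1287.
    Write x = 76 + 143·t and substitute into x ≡ 0 (mod 9): 143·t ≡ 0 − 76 = -76 (mod 9).
    Reduce coefficients mod 9: 8·t ≡ 5 (mod 9).
    The inverse of 8 mod 9 is 8 (since 8·8 = 64 = 7·9 + 1), so t ≡ 8·5 = 40 ≡ 4 (mod 9).
    Then x = 76 + 143·4 = 648, valid modulo lcm(143, 9) = 1287: x ≡ 648 (mod 1287).
Verify: 648 mod 13 = 11 ✓, 648 mod 11 = 10 ✓, 648 mod 9 = 0 ✓.

x ≡ 648 (mod 1287).


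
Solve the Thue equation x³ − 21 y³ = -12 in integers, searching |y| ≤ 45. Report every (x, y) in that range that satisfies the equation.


The equation is x³ - 21y³ = -12. For fixed y, x³ = 21·y³ − 12, so a solution requires the RHS to be a perfect cube.
Strategy: iterate y from -45 to 45, compute RHS = 21·y³ − 12, and check whether it is a (positive or negative) perfect cube.
Check small values of y:
  y = 0: RHS = -12 is not a perfect cube.
  y = 1: RHS = 9 is not a perfect cube.
  y = -1: RHS = -33 is not a perfect cube.
  y = 2: RHS = 156 is not a perfect cube.
  y = -2: RHS = -180 is not a perfect cube.
  y = 3: RHS = 555 is not a perfect cube.
  y = -3: RHS = -579 is not a perfect cube.
Continuing the search up to |y| = 45 finds no solutions either.
No (x, y) in the scanned range satisfies the equation.

No integer solutions with |y| ≤ 45.
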